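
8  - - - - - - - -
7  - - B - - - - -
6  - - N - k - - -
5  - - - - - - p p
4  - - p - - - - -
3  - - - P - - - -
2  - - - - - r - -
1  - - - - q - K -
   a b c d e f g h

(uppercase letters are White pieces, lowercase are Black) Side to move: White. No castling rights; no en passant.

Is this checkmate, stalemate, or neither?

checkmate

White to move; white king on g1.
In check: yes, from the black queen on e1.
King squares — f1: attacked by Qe1; h1: attacked by Qe1; f2: attacked by Qe1; g2: attacked by Rf2; h2: attacked by Rf2.
Legal moves for White: none.
In check with no legal moves → checkmate.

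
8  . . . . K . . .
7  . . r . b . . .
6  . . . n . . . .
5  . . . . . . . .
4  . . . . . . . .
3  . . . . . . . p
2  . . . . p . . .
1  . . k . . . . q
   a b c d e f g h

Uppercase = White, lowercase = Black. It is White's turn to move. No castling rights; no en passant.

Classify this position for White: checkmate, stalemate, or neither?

White to move; white king on e8.
In check: yes, from the black knight on d6.
King squares — d7: attacked by Rc7; e7: attacked by Rc7; f7: attacked by Nd6; d8: attacked by Be7; f8: attacked by Be7.
Legal moves for White: none.
In check with no legal moves → checkmate.

checkmate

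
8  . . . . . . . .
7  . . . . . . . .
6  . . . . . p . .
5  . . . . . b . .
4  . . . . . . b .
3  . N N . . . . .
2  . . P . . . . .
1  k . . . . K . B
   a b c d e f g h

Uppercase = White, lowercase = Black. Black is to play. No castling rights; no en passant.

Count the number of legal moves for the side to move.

1

Black to move; king on a1.
In check: yes, from the white knight on b3.
Legal moves: Kb2.
Count: 1.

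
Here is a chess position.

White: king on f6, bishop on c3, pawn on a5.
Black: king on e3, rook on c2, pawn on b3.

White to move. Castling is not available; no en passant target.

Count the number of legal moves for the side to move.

White to move; king on f6.
In check: no.
Legal moves: Kg7, Kf7, Ke7, Kg6, Ke6, Kg5, Kf5, Ke5, Be5, Bd4+, Bb4, Bd2+, Bb2, Be1, Ba1, a6.
Count: 16.

16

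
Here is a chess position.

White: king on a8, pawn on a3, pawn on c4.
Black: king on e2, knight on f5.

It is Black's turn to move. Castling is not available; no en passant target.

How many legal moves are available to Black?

16

Black to move; king on e2.
In check: no.
Legal moves: Ng7, Ne7, Nh6, Nd6, Nh4, Nd4, Ng3, Ne3, Kf3, Ke3, Kd3, Kf2, Kd2, Kf1, Ke1, Kd1.
Count: 16.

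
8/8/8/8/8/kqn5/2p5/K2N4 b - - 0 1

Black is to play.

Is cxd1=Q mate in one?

yes

After cxd1=Q: white king on a1; in check: yes, from the black queen on d1.
King squares — b1: attacked by Qd1; a2: attacked by Ka3; b2: attacked by Ka3.
White has no legal moves → checkmate.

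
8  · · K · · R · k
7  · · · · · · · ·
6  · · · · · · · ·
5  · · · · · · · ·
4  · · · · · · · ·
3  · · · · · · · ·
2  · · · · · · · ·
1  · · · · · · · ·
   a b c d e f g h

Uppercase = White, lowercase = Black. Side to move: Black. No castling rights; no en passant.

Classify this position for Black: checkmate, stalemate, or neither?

Black to move; black king on h8.
In check: yes, from the white rook on f8.
Legal moves for Black: Kh7, Kg7.
Black is in check but has 2 legal moves → neither.

neither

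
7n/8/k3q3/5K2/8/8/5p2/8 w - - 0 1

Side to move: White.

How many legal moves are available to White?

3

White to move; king on f5.
In check: yes, from the black queen on e6.
Legal moves: Kxe6, Kg5, Kf4.
Count: 3.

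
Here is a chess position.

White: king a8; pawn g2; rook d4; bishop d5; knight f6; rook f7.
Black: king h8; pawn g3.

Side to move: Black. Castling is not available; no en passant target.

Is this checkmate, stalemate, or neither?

Black to move; black king on h8.
In check: no.
King squares — g7: attacked by Rf7; h7: attacked by Nf6; g8: attacked by Nf6.
Legal moves for Black: none.
Not in check and no legal moves → stalemate.

stalemate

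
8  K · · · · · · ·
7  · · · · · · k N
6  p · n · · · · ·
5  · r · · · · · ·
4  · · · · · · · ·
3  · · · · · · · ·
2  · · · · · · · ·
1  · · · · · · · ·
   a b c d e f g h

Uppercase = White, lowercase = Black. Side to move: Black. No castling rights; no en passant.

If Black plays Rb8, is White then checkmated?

yes

After Rb8: white king on a8; in check: yes, from the black rook on b8.
King squares — a7: attacked by Nc6; b7: attacked by Rb8; b8: attacked by Nc6.
White has no legal moves → checkmate.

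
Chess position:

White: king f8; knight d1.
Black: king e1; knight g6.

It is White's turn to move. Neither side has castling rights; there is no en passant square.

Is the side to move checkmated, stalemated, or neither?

neither

White to move; white king on f8.
In check: yes, from the black knight on g6.
Legal moves for White: Kg8, Ke8, Kg7, Kf7.
White is in check but has 4 legal moves → neither.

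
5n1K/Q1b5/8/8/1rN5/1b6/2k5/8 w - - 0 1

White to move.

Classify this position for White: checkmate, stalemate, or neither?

neither

White to move; white king on h8.
In check: no.
Legal moves for White include: Kg8, Kg7, Qb8, Qa8, Qxc7, Qb7, Qb6, Qa6, Qc5, Qa5, Qd4, Qa4, Qe3, Qa3, Qf2+, Qa2+, Qg1, Qa1, ... (list truncated; more exist).
White has legal moves and is not in check → neither.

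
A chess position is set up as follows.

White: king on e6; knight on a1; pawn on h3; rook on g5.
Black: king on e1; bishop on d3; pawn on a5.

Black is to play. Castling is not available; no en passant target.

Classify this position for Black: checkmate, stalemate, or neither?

neither

Black to move; black king on e1.
In check: no.
Legal moves for Black: Bh7, Bg6, Ba6, Bf5+, Bb5, Be4, Bc4+, Be2, Bc2, Bf1, Bb1, Kf2, Ke2, Kd2, Kf1, Kd1, a4.
Black has 17 legal moves and is not in check → neither.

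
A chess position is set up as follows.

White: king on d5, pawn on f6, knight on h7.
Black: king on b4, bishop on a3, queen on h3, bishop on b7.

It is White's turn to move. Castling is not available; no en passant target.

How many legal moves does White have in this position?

3

White to move; king on d5.
In check: yes, from the black bishop on b7.
Legal moves: Kd6, Ke5, Kd4.
Count: 3.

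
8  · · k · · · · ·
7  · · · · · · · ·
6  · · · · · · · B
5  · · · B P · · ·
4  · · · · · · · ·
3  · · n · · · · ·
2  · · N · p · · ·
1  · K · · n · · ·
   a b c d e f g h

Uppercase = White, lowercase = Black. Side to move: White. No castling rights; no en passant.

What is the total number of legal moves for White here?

White to move; king on b1.
In check: yes, from the black knight on c3.
Legal moves: Kb2, Kc1, Ka1.
Count: 3.

3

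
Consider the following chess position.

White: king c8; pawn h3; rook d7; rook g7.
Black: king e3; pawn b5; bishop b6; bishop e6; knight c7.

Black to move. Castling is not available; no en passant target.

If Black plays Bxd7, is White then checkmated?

no

After Bxd7: white king on c8; in check: yes, from the black bishop on d7.
White has 5 legal replies: Kd8, Kb8, Kxd7, Kb7, Rxd7.
In check but a legal move exists → not checkmate.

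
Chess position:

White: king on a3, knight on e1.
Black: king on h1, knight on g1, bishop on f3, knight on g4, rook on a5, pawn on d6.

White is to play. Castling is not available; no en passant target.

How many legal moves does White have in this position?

White to move; king on a3.
In check: yes, from the black rook on a5.
Legal moves: Kb4, Kb3, Kb2.
Count: 3.

3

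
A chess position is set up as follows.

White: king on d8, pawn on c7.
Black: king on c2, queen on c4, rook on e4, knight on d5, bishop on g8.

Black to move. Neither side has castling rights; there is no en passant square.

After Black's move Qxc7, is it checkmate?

After Qxc7: white king on d8; in check: yes, from the black queen on c7.
King squares — c7: attacked by Nd5; d7: attacked by Qc7; e7: attacked by Re4; c8: attacked by Qc7; e8: attacked by Re4.
White has no legal moves → checkmate.

yes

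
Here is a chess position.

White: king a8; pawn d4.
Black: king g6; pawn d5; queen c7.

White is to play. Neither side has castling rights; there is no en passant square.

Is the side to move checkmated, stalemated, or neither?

stalemate

White to move; white king on a8.
In check: no.
King squares — a7: attacked by Qc7; b7: attacked by Qc7; b8: attacked by Qc7.
Legal moves for White: none.
Not in check and no legal moves → stalemate.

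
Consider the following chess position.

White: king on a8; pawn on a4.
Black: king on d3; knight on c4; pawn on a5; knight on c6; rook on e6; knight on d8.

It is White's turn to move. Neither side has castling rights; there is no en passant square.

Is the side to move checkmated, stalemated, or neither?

White to move; white king on a8.
In check: no.
King squares — a7: attacked by Nc6; b7: attacked by Nd8; b8: attacked by Nc6.
Legal moves for White: none.
Not in check and no legal moves → stalemate.

stalemate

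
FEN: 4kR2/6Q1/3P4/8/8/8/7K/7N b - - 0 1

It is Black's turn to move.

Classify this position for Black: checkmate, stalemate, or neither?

checkmate

Black to move; black king on e8.
In check: yes, from the white rook on f8.
King squares — d7: attacked by Qg7; e7: attacked by Pd6; f7: attacked by Qg7; d8: attacked by Rf8; f8: attacked by Qg7.
Legal moves for Black: none.
In check with no legal moves → checkmate.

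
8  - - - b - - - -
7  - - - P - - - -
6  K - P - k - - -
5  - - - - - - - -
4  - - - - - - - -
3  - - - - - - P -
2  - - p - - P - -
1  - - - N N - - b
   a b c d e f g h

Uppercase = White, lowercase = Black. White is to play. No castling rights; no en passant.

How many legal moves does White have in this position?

14

White to move; king on a6.
In check: no.
Legal moves: Kb7, Ka7, Kb5, Nf3, Nd3, Ng2, Nxc2, Ne3, Nc3, Nb2, c7, g4, f3, f4.
Count: 14.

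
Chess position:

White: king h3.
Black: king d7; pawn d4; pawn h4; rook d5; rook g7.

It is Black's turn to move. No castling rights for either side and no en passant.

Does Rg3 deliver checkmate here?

no

After Rg3: white king on h3; in check: yes, from the black rook on g3.
White has 2 legal replies: Kxh4, Kh2.
In check but a legal move exists → not checkmate.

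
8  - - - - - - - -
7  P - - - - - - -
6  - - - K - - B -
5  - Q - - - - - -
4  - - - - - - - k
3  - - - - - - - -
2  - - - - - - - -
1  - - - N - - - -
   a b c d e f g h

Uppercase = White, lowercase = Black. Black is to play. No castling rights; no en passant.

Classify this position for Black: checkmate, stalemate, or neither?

Black to move; black king on h4.
In check: no.
Legal moves for Black: Kg4, Kh3, Kg3.
Black has 3 legal moves and is not in check → neither.

neither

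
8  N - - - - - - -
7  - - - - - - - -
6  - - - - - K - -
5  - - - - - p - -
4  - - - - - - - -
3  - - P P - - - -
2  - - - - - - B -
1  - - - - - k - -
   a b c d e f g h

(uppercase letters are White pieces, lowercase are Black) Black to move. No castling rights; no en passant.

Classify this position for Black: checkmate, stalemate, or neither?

neither

Black to move; black king on f1.
In check: yes, from the white bishop on g2.
King squares — e1: available; g1: available; e2: available; f2: available; g2: available.
Legal moves for Black: Kxg2, Kf2, Ke2, Kg1, Ke1.
Black is in check but has 5 legal moves → neither.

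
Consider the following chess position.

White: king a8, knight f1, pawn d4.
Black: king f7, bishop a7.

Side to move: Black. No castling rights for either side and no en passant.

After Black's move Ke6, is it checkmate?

After Ke6: white king on a8; in check: no.
White is not in check, so this cannot be checkmate.

no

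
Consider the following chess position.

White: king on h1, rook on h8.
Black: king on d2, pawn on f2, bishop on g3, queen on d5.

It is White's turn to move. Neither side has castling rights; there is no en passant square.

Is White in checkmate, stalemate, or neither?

White to move; white king on h1.
In check: yes, from the black queen on d5.
King squares — g1: attacked by Pf2; g2: attacked by Qd5; h2: attacked by Bg3.
Legal moves for White: none.
In check with no legal moves → checkmate.

checkmate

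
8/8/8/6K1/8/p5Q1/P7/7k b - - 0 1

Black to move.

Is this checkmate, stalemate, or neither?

stalemate

Black to move; black king on h1.
In check: no.
King squares — g1: attacked by Qg3; g2: attacked by Qg3; h2: attacked by Qg3.
Legal moves for Black: none.
Not in check and no legal moves → stalemate.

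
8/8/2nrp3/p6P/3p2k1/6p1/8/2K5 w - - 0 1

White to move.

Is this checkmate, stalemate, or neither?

neither

White to move; white king on c1.
In check: no.
Legal moves for White: Kd2, Kc2, Kb2, Kd1, Kb1, h6.
White has 6 legal moves and is not in check → neither.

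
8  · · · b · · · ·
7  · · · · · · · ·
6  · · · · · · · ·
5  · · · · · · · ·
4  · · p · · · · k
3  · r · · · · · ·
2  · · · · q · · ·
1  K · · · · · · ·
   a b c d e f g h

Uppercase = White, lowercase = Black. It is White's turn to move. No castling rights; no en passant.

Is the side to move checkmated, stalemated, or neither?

White to move; white king on a1.
In check: no.
King squares — b1: attacked by Rb3; a2: attacked by Qe2; b2: attacked by Qe2.
Legal moves for White: none.
Not in check and no legal moves → stalemate.

stalemate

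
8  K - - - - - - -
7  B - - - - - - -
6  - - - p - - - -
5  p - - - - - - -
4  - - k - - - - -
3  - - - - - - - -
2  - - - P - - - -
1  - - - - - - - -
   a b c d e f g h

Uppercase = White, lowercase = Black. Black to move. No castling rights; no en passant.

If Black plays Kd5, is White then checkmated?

no

After Kd5: white king on a8; in check: no.
White is not in check, so this cannot be checkmate.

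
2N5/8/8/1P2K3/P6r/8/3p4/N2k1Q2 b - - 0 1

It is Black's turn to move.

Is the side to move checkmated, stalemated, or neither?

checkmate

Black to move; black king on d1.
In check: yes, from the white queen on f1.
King squares — c1: attacked by Qf1; e1: attacked by Qf1; c2: attacked by Na1; d2: own pawn; e2: attacked by Qf1.
Legal moves for Black: none.
In check with no legal moves → checkmate.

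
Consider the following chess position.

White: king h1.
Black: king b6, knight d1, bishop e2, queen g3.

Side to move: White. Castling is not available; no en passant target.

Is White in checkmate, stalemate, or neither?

stalemate

White to move; white king on h1.
In check: no.
King squares — g1: attacked by Qg3; g2: attacked by Qg3; h2: attacked by Qg3.
Legal moves for White: none.
Not in check and no legal moves → stalemate.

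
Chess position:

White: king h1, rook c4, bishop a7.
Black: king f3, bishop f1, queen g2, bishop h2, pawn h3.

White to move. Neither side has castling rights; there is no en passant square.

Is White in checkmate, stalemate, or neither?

checkmate

White to move; white king on h1.
In check: yes, from the black queen on g2.
King squares — g1: attacked by Qg2; g2: attacked by Bf1; h2: attacked by Qg2.
Legal moves for White: none.
In check with no legal moves → checkmate.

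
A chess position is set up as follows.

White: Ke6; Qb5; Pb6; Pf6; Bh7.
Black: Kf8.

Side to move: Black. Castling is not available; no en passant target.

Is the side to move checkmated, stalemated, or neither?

Black to move; black king on f8.
In check: no.
King squares — e7: attacked by Ke6; f7: attacked by Ke6; g7: attacked by Pf6; e8: attacked by Qb5; g8: attacked by Bh7.
Legal moves for Black: none.
Not in check and no legal moves → stalemate.

stalemate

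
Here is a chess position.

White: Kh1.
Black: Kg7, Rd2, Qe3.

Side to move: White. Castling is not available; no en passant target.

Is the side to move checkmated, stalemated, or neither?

White to move; white king on h1.
In check: no.
King squares — g1: attacked by Qe3; g2: attacked by Rd2; h2: attacked by Rd2.
Legal moves for White: none.
Not in check and no legal moves → stalemate.

stalemate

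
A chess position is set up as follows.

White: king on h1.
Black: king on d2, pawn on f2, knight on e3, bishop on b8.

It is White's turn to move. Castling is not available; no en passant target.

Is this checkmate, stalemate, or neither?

White to move; white king on h1.
In check: no.
King squares — g1: attacked by Pf2; g2: attacked by Ne3; h2: attacked by Bb8.
Legal moves for White: none.
Not in check and no legal moves → stalemate.

stalemate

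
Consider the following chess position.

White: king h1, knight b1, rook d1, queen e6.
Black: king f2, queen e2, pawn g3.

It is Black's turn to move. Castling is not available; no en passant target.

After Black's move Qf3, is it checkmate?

yes

After Qf3: white king on h1; in check: yes, from the black queen on f3.
King squares — g1: attacked by Kf2; g2: attacked by Kf2; h2: attacked by Pg3.
White has no legal moves → checkmate.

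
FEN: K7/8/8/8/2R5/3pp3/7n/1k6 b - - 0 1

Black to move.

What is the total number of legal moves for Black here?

Black to move; king on b1.
In check: no.
Legal moves: Ng4, Nf3, Nf1, Kb2, Ka2, Ka1, e2, d2.
Count: 8.

8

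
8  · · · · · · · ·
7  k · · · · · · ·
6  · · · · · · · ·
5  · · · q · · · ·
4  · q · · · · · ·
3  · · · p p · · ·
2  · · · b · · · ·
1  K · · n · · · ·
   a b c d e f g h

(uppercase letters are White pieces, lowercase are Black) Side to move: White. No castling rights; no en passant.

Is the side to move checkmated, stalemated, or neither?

White to move; white king on a1.
In check: no.
King squares — b1: attacked by Qb4; a2: attacked by Qd5; b2: attacked by Nd1.
Legal moves for White: none.
Not in check and no legal moves → stalemate.

stalemate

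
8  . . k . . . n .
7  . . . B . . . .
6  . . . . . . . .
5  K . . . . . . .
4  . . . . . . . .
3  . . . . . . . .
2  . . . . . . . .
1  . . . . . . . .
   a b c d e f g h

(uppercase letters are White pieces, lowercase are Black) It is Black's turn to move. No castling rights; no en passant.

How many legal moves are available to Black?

Black to move; king on c8.
In check: yes, from the white bishop on d7.
Legal moves: Kd8, Kb8, Kxd7, Kc7, Kb7.
Count: 5.

5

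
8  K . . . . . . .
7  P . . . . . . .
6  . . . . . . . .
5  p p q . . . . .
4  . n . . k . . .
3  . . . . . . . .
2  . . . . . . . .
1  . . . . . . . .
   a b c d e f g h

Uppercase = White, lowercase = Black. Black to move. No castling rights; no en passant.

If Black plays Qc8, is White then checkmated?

After Qc8: white king on a8; in check: yes, from the black queen on c8.
King squares — a7: own pawn; b7: attacked by Qc8; b8: attacked by Qc8.
White has no legal moves → checkmate.

yes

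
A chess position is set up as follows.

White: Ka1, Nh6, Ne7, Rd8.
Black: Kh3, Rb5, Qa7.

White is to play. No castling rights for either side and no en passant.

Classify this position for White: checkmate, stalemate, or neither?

White to move; white king on a1.
In check: yes, from the black queen on a7.
King squares — b1: attacked by Rb5; a2: attacked by Qa7; b2: attacked by Rb5.
Legal moves for White: none.
In check with no legal moves → checkmate.

checkmate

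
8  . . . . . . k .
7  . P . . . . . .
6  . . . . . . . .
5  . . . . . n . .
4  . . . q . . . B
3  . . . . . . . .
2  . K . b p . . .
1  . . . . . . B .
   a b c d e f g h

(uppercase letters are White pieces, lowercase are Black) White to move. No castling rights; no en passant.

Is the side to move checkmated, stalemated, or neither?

White to move; white king on b2.
In check: yes, from the black queen on d4.
Legal moves for White: Kb3, Ka3, Kc2, Ka2, Kb1, Bxd4.
White is in check but has 6 legal moves → neither.

neither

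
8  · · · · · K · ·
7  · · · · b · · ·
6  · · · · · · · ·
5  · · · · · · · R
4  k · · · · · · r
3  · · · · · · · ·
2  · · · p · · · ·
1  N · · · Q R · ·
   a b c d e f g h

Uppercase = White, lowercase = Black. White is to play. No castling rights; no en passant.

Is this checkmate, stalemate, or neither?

neither

White to move; white king on f8.
In check: yes, from the black bishop on e7.
King squares — e7: available; f7: available; g7: available; e8: available; g8: available.
Legal moves for White: Kg8, Ke8, Kg7, Kf7, Kxe7, Qxe7.
White is in check but has 6 legal moves → neither.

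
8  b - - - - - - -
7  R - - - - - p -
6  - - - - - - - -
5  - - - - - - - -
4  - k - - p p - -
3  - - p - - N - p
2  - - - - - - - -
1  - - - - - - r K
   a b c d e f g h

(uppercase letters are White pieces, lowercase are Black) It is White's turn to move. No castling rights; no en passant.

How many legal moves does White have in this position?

White to move; king on h1.
In check: yes, from the black rook on g1.
Legal moves: Kh2, Kxg1, Nxg1.
Count: 3.

3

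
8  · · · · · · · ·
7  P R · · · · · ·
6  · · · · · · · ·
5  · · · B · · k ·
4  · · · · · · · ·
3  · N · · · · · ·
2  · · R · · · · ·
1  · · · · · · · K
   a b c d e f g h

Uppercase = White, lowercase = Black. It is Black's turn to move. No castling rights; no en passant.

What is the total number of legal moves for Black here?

Black to move; king on g5.
In check: no.
Legal moves: Kh6, Kg6, Kf6, Kh5, Kf5, Kh4, Kg4, Kf4.
Count: 8.

8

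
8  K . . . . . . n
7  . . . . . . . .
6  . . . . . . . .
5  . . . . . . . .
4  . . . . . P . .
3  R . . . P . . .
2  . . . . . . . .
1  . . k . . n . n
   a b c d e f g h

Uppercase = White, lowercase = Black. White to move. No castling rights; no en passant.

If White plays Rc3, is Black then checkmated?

After Rc3: black king on c1; in check: yes, from the white rook on c3.
Black has 4 legal replies: Kd2, Kb2, Kd1, Kb1.
In check but a legal move exists → not checkmate.

no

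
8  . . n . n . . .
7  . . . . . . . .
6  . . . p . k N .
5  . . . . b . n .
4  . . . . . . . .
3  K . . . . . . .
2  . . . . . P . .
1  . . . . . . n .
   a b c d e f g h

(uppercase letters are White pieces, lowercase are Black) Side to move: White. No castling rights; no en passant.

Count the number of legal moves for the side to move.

White to move; king on a3.
In check: no.
Legal moves: Nh8, Nf8, Ne7, Nxe5, Nh4, Nf4, Kb4, Ka4, Kb3, Ka2, f3, f4.
Count: 12.

12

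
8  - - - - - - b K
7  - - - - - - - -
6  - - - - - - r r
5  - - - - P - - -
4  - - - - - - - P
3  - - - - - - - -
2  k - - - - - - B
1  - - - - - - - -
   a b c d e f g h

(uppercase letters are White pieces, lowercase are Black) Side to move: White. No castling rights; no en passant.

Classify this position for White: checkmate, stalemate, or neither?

White to move; white king on h8.
In check: yes, from the black rook on h6.
King squares — g7: attacked by Rg6; h7: attacked by Rh6; g8: attacked by Rg6.
Legal moves for White: none.
In check with no legal moves → checkmate.

checkmate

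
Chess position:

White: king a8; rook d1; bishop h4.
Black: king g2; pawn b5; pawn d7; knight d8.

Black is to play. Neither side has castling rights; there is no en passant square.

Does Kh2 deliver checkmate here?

no

After Kh2: white king on a8; in check: no.
White is not in check, so this cannot be checkmate.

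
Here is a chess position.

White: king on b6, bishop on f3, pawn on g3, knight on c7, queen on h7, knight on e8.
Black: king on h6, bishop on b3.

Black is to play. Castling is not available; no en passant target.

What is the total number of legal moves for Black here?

2

Black to move; king on h6.
In check: yes, from the white queen on h7.
Legal moves: Kxh7, Kg5.
Count: 2.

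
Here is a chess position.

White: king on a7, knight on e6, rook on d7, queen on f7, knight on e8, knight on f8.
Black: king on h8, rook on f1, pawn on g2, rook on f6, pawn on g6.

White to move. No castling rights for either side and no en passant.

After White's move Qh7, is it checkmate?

After Qh7: black king on h8; in check: yes, from the white queen on h7.
King squares — g7: attacked by Ne6; h7: attacked by Rd7; g8: attacked by Qh7.
Black has no legal moves → checkmate.

yes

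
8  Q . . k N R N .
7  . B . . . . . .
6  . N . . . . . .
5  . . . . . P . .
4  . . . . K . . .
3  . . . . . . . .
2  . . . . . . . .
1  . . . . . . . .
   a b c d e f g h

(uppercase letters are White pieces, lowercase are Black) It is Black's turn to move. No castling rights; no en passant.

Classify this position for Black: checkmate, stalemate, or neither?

checkmate

Black to move; black king on d8.
In check: yes, from the white queen on a8.
King squares — c7: attacked by Ne8; d7: attacked by Nb6; e7: attacked by Ng8; c8: attacked by Nb6; e8: attacked by Qa8.
Legal moves for Black: none.
In check with no legal moves → checkmate.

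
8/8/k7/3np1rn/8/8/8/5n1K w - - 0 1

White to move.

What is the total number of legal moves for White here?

White to move; king on h1.
In check: no.
Legal moves: none.
Count: 0.

0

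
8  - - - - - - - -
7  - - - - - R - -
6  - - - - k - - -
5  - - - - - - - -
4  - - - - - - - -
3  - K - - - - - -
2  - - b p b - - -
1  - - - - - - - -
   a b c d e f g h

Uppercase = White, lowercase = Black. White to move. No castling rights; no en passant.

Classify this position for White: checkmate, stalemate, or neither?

neither

White to move; white king on b3.
In check: yes, from the black bishop on c2.
King squares — a2: available; b2: available; c2: available; a3: available; c3: available; a4: attacked by Bc2; b4: available; c4: attacked by Be2.
Legal moves for White: Kb4, Kc3, Ka3, Kxc2, Kb2, Ka2.
White is in check but has 6 legal moves → neither.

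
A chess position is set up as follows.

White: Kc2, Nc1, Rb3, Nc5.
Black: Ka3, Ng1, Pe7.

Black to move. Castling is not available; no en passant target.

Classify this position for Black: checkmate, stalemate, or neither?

checkmate

Black to move; black king on a3.
In check: yes, from the white rook on b3.
King squares — a2: attacked by Nc1; b2: attacked by Kc2; b3: attacked by Nc1; a4: attacked by Nc5; b4: attacked by Rb3.
Legal moves for Black: none.
In check with no legal moves → checkmate.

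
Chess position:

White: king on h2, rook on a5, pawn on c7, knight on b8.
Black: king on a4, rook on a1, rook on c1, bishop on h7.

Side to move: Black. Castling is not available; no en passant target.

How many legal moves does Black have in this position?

3

Black to move; king on a4.
In check: yes, from the white rook on a5.
Legal moves: Kxa5, Kb4, Kb3.
Count: 3.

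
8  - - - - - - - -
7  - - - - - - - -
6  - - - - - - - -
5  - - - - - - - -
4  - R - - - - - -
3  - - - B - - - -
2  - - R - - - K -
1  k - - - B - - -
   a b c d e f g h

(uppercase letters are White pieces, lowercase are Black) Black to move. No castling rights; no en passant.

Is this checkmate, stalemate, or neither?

Black to move; black king on a1.
In check: no.
King squares — b1: attacked by Rb4; a2: attacked by Rc2; b2: attacked by Rc2.
Legal moves for Black: none.
Not in check and no legal moves → stalemate.

stalemate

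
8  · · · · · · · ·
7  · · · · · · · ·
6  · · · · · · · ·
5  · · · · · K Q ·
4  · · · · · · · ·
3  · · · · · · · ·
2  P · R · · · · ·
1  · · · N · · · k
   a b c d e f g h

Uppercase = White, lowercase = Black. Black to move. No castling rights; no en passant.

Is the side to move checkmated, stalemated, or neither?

stalemate

Black to move; black king on h1.
In check: no.
King squares — g1: attacked by Qg5; g2: attacked by Rc2; h2: attacked by Rc2.
Legal moves for Black: none.
Not in check and no legal moves → stalemate.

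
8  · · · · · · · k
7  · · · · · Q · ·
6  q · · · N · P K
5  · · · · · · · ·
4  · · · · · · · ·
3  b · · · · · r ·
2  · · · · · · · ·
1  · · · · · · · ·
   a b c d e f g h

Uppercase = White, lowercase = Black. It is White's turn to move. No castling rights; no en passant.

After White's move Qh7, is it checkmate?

yes

After Qh7: black king on h8; in check: yes, from the white queen on h7.
King squares — g7: attacked by Ne6; h7: attacked by Pg6; g8: attacked by Qh7.
Black has no legal moves → checkmate.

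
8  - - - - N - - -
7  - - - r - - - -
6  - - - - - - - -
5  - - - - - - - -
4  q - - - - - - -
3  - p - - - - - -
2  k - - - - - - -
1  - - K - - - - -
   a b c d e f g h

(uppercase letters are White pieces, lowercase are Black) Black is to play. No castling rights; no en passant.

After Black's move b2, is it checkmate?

yes

After b2: white king on c1; in check: yes, from the black pawn on b2.
King squares — b1: attacked by Ka2; d1: attacked by Qa4; b2: attacked by Ka2; c2: attacked by Qa4; d2: attacked by Rd7.
White has no legal moves → checkmate.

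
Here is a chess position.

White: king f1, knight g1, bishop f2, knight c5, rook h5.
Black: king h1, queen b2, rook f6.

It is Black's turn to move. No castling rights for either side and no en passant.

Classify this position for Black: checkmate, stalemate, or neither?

checkmate

Black to move; black king on h1.
In check: yes, from the white rook on h5.
King squares — g1: attacked by Kf1; g2: attacked by Kf1; h2: attacked by Rh5.
Legal moves for Black: none.
In check with no legal moves → checkmate.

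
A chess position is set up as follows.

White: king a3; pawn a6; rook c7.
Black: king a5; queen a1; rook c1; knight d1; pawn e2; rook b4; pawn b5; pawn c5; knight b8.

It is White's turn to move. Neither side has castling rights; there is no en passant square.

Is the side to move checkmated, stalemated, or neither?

checkmate

White to move; white king on a3.
In check: yes, from the black queen on a1.
King squares — a2: attacked by Qa1; b2: attacked by Qa1; b3: attacked by Rb4; a4: attacked by Qa1; b4: attacked by Ka5.
Legal moves for White: none.
In check with no legal moves → checkmate.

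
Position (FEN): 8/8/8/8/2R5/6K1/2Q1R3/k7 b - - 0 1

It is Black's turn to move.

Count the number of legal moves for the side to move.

0

Black to move; king on a1.
In check: no.
Legal moves: none.
Count: 0.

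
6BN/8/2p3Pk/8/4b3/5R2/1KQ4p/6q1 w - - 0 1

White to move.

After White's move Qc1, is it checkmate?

no

After Qc1: black king on h6; in check: yes, from the white queen on c1.
Black has 5 legal replies: Kg7, Kh5, Qg5, Qe3, Qxc1+.
In check but a legal move exists → not checkmate.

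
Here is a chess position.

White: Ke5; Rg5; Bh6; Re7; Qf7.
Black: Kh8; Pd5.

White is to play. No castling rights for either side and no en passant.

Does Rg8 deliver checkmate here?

After Rg8: black king on h8; in check: yes, from the white rook on g8.
King squares — g7: attacked by Bh6; h7: attacked by Qf7; g8: attacked by Qf7.
Black has no legal moves → checkmate.

yes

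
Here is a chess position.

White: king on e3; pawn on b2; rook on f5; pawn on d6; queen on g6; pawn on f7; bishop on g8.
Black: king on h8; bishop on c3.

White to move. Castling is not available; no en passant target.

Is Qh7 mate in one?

After Qh7: black king on h8; in check: yes, from the white queen on h7.
King squares — g7: attacked by Qh7; h7: attacked by Bg8; g8: attacked by Pf7.
Black has no legal moves → checkmate.

yes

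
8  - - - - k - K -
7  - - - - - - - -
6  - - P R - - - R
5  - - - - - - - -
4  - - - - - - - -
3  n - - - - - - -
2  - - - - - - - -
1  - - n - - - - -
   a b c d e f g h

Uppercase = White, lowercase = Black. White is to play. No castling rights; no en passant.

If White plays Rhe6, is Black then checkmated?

After Rhe6: black king on e8; in check: yes, from the white rook on e6.
King squares — d7: attacked by Pc6; e7: attacked by Re6; f7: attacked by Kg8; d8: attacked by Rd6; f8: attacked by Kg8.
Black has no legal moves → checkmate.

yes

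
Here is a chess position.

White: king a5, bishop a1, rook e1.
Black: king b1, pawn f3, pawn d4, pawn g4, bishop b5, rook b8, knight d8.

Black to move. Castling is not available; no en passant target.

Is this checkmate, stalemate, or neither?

neither

Black to move; black king on b1.
In check: yes, from the white rook on e1.
Legal moves for Black: Kc2, Ka2.
Black is in check but has 2 legal moves → neither.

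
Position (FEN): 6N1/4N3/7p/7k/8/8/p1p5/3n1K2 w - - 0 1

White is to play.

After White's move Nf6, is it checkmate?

no

After Nf6: black king on h5; in check: yes, from the white knight on f6.
Black has 2 legal replies: Kg5, Kh4.
In check but a legal move exists → not checkmate.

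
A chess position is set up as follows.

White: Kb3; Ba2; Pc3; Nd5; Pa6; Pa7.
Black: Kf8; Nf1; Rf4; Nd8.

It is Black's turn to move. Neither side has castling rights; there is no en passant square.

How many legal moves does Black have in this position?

24

Black to move; king on f8.
In check: no.
Legal moves: Kg8, Ke8, Kg7, Kf7, Nf7, Nb7, Ne6, Nc6, Rf7, Rf6, Rf5, Rh4, Rg4, Re4, Rd4, Rc4, Rb4+, Ra4, Rf3, Rf2, Ng3, Ne3, Nh2, Nd2+.
Count: 24.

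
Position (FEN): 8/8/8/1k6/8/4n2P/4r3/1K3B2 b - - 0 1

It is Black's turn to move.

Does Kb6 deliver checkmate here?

After Kb6: white king on b1; in check: no.
White is not in check, so this cannot be checkmate.

no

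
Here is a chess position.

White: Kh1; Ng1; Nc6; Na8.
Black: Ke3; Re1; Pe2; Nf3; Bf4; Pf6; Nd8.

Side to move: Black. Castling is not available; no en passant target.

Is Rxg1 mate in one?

After Rxg1: white king on h1; in check: yes, from the black rook on g1.
King squares — g1: attacked by Nf3; g2: attacked by Rg1; h2: attacked by Nf3.
White has no legal moves → checkmate.

yes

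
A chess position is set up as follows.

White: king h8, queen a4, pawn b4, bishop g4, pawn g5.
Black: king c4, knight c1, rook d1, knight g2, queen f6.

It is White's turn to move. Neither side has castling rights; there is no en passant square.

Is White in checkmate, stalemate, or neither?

neither

White to move; white king on h8.
In check: yes, from the black queen on f6.
King squares — g7: attacked by Qf6; h7: available; g8: available.
Legal moves for White: Kg8, Kh7, gxf6.
White is in check but has 3 legal moves → neither.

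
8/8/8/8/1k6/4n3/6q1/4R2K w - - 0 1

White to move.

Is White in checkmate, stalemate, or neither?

checkmate

White to move; white king on h1.
In check: yes, from the black queen on g2.
King squares — g1: attacked by Qg2; g2: attacked by Ne3; h2: attacked by Qg2.
Legal moves for White: none.
In check with no legal moves → checkmate.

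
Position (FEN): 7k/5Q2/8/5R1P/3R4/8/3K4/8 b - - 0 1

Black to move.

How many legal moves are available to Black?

Black to move; king on h8.
In check: no.
Legal moves: none.
Count: 0.

0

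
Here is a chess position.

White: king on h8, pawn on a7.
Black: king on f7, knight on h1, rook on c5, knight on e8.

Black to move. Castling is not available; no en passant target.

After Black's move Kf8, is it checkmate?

After Kf8: white king on h8; in check: no.
White is not in check, so this cannot be checkmate.

no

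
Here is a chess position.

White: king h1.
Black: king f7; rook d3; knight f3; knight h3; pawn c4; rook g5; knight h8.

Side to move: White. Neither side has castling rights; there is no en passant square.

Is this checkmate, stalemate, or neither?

White to move; white king on h1.
In check: no.
King squares — g1: attacked by Nf3; g2: attacked by Rg5; h2: attacked by Nf3.
Legal moves for White: none.
Not in check and no legal moves → stalemate.

stalemate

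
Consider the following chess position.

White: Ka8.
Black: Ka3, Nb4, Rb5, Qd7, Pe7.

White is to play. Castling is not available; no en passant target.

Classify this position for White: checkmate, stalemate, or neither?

White to move; white king on a8.
In check: no.
King squares — a7: attacked by Qd7; b7: attacked by Rb5; b8: attacked by Rb5.
Legal moves for White: none.
Not in check and no legal moves → stalemate.

stalemate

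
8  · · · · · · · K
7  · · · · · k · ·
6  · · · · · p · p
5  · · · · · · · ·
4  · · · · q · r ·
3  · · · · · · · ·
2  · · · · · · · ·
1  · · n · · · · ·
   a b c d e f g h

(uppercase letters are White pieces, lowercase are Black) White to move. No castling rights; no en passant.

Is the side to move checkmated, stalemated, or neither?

White to move; white king on h8.
In check: no.
King squares — g7: attacked by Rg4; h7: attacked by Qe4; g8: attacked by Rg4.
Legal moves for White: none.
Not in check and no legal moves → stalemate.

stalemate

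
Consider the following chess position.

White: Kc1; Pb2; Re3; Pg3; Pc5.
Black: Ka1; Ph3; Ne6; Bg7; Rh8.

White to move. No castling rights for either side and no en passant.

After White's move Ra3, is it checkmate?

After Ra3: black king on a1; in check: yes, from the white rook on a3.
King squares — b1: attacked by Kc1; a2: attacked by Ra3; b2: attacked by Kc1.
Black has no legal moves → checkmate.

yes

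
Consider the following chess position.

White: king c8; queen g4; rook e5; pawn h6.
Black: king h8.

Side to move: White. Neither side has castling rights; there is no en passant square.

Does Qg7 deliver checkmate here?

After Qg7: black king on h8; in check: yes, from the white queen on g7.
King squares — g7: attacked by Ph6; h7: attacked by Qg7; g8: attacked by Qg7.
Black has no legal moves → checkmate.

yes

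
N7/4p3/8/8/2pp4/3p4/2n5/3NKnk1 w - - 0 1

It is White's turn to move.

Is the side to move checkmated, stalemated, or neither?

White to move; white king on e1.
In check: yes, from the black knight on c2.
King squares — d1: own knight; f1: attacked by Kg1; d2: attacked by Nf1; e2: attacked by Pd3; f2: attacked by Kg1.
Legal moves for White: none.
In check with no legal moves → checkmate.

checkmate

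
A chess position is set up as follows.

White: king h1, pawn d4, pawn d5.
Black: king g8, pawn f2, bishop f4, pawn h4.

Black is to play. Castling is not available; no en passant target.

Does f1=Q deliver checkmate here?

yes

After f1=Q: white king on h1; in check: yes, from the black queen on f1.
King squares — g1: attacked by Qf1; g2: attacked by Qf1; h2: attacked by Bf4.
White has no legal moves → checkmate.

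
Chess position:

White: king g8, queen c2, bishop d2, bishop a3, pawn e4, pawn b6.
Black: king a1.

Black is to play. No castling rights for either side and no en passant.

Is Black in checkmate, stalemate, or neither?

stalemate

Black to move; black king on a1.
In check: no.
King squares — b1: attacked by Qc2; a2: attacked by Qc2; b2: attacked by Qc2.
Legal moves for Black: none.
Not in check and no legal moves → stalemate.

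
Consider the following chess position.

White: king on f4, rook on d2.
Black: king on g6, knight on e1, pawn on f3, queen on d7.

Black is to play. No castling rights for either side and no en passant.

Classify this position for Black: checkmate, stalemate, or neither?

neither

Black to move; black king on g6.
In check: no.
Legal moves for Black include: Qe8, Qd8, Qc8, Qh7, Qg7, Qf7+, Qe7, Qc7+, Qb7, Qa7, Qe6, Qd6+, Qc6, Qf5+, Qd5, Qb5, Qg4+, Qd4+, ... (list truncated; more exist).
Black has legal moves and is not in check → neither.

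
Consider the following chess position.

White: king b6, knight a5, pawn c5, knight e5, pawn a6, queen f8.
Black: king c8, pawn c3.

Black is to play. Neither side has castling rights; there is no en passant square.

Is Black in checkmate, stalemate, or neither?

Black to move; black king on c8.
In check: yes, from the white queen on f8.
King squares — b7: attacked by Na5; c7: attacked by Kb6; d7: attacked by Ne5; b8: attacked by Qf8; d8: attacked by Qf8.
Legal moves for Black: none.
In check with no legal moves → checkmate.

checkmate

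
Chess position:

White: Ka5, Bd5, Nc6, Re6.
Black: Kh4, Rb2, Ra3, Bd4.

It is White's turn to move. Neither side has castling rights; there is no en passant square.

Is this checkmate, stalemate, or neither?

checkmate

White to move; white king on a5.
In check: yes, from the black rook on a3.
King squares — a4: attacked by Ra3; b4: attacked by Rb2; b5: attacked by Rb2; a6: attacked by Ra3; b6: attacked by Rb2.
Legal moves for White: none.
In check with no legal moves → checkmate.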